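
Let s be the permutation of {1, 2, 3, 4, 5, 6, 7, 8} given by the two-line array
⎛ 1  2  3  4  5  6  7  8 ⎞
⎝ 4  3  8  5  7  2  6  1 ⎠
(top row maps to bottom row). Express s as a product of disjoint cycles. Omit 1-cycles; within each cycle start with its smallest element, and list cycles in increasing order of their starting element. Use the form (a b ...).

Start at 1 and follow images: 1 → 4 → 5 → 7 → 6 → 2 → 3 → 8 → 1, giving the cycle (1 4 5 7 6 2 3 8).
Continuing from each remaining unvisited element yields (1 4 5 7 6 2 3 8).

(1 4 5 7 6 2 3 8)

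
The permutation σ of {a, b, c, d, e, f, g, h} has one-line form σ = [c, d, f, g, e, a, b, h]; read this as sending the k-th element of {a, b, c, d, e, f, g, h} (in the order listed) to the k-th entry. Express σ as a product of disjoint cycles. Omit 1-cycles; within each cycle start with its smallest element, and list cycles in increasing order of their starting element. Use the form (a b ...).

From a: a → c → f → a, closing the cycle (a c f).
Continuing from each remaining unvisited element yields (a c f)(b d g).

(a c f)(b d g)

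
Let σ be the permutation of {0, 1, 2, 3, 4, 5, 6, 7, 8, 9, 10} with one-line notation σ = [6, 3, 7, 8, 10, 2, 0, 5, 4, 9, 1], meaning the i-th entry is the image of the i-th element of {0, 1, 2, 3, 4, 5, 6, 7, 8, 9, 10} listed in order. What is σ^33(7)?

Tracing 7 → 5 → … returns to 7 after 3 steps, so 7 lies in a 3-cycle (2, 7, 5).
On a 3-cycle, σ^3 is the identity, so σ^33 = σ^0 there (33 ≡ 0 mod 3).
So σ^33(7) = 7.

7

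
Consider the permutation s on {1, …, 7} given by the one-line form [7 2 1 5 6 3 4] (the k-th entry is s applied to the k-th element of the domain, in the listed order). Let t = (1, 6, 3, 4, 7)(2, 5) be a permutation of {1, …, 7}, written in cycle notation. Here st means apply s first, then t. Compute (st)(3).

s(3) = 1, then t(1) = 6; composing gives (st)(3) = 6.

6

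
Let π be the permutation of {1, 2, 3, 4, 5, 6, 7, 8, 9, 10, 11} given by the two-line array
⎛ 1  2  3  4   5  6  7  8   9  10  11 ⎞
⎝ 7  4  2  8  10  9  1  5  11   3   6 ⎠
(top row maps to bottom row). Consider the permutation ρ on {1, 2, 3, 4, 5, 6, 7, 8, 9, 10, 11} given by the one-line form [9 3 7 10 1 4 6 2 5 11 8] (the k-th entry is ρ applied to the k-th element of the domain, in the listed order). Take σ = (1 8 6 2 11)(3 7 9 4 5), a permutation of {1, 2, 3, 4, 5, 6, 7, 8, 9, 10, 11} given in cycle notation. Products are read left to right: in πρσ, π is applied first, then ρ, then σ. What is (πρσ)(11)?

5

Apply the permutations in order: π(11) = 6, then ρ(6) = 4, then σ(4) = 5. So (πρσ)(11) = 5.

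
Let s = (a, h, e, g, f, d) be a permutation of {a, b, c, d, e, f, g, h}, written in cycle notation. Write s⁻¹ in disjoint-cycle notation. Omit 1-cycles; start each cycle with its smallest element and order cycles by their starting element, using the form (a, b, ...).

The inverse reverses each cycle.
Reversing each cycle of s and rotating so the smallest element leads gives (a, d, f, g, e, h).

(a, d, f, g, e, h)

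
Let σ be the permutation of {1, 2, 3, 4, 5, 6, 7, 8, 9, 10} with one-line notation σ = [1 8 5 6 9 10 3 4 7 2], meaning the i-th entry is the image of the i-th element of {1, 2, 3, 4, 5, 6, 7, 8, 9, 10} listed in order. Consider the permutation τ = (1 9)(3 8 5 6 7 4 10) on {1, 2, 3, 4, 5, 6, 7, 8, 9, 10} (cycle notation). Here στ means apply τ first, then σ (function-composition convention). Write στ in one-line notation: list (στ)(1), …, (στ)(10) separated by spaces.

7 8 4 2 10 3 6 9 1 5

(στ)(x) = σ(τ(x)). Computing each image: σ(τ(1)) = σ(9) = 7, σ(τ(2)) = σ(2) = 8, σ(τ(3)) = σ(8) = 4, σ(τ(4)) = σ(10) = 2, σ(τ(5)) = σ(6) = 10, σ(τ(6)) = σ(7) = 3, σ(τ(7)) = σ(4) = 6, σ(τ(8)) = σ(5) = 9, σ(τ(9)) = σ(1) = 1, σ(τ(10)) = σ(3) = 5.
Hence στ = [7 8 4 2 10 3 6 9 1 5].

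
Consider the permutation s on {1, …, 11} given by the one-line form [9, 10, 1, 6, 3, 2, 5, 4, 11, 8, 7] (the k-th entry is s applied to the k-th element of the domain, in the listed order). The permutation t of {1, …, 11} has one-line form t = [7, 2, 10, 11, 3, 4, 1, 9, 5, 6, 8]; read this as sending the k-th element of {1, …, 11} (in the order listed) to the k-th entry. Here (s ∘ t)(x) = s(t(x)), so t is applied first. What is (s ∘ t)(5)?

1

(s ∘ t)(5) = s(t(5)). t(5) = 3, then s(3) = 1. So (s ∘ t)(5) = 1.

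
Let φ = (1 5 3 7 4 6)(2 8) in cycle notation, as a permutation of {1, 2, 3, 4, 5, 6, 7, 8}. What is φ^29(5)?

5 lies in the 6-cycle (1 5 3 7 4 6).
On a 6-cycle, φ^6 is the identity, so φ^29 = φ^5 there (29 ≡ 5 mod 6).
Stepping 5 places around the cycle: 5 → 3 → 7 → 4 → 6 → 1.

1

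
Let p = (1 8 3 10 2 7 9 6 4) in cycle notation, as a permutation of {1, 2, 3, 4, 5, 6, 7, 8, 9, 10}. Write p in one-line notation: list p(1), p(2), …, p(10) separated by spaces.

Each element maps to the next entry in its cycle (wrapping to the front): 1→8, 2→7, 3→10, 4→1, 5→5, 6→4, 7→9, 8→3, 9→6, 10→2.
Listing these in domain order gives 8 7 10 1 5 4 9 3 6 2.

8 7 10 1 5 4 9 3 6 2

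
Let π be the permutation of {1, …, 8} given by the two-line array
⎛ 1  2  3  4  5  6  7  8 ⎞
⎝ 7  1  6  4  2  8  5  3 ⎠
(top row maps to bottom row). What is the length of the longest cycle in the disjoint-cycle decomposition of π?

Decomposing into disjoint cycles gives (1 7 5 2)(3 6 8); the longest has length 4.

4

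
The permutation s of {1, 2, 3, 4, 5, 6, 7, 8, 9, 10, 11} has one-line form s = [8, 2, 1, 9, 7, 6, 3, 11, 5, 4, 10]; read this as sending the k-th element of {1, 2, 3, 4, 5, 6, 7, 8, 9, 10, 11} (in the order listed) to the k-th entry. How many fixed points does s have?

2

The fixed points (elements with s(x) = x) are {2, 6}, so there are 2.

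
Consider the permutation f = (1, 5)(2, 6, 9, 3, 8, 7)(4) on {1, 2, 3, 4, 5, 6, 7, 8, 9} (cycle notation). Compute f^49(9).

3

9 lies in the 6-cycle (2, 6, 9, 3, 8, 7).
On a 6-cycle, f^6 is the identity, so f^49 = f^1 there (49 ≡ 1 mod 6).
Stepping 1 place around the cycle: 9 → 3.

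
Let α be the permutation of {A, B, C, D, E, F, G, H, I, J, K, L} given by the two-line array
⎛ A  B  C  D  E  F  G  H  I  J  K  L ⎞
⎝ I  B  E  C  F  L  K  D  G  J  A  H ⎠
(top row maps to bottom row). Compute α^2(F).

H

Tracing F → L → … returns to F after 6 steps, so F lies in a 6-cycle (C E F L H D).
Stepping 2 places around the cycle: F → L → H.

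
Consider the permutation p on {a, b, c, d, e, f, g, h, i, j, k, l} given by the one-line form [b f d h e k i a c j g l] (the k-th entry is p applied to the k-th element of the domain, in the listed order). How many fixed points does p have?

The fixed points (elements with p(x) = x) are {e, j, l}, so there are 3.

3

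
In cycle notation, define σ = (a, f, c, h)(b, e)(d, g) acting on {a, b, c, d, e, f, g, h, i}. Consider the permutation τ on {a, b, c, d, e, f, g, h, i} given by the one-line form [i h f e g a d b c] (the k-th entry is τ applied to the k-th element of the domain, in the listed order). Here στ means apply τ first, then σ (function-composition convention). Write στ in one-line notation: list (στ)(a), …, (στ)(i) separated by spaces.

(στ)(x) = σ(τ(x)). Computing each image: σ(τ(a)) = σ(i) = i, σ(τ(b)) = σ(h) = a, σ(τ(c)) = σ(f) = c, σ(τ(d)) = σ(e) = b, σ(τ(e)) = σ(g) = d, σ(τ(f)) = σ(a) = f, σ(τ(g)) = σ(d) = g, σ(τ(h)) = σ(b) = e, σ(τ(i)) = σ(c) = h.
Hence στ = [i a c b d f g e h].

i a c b d f g e h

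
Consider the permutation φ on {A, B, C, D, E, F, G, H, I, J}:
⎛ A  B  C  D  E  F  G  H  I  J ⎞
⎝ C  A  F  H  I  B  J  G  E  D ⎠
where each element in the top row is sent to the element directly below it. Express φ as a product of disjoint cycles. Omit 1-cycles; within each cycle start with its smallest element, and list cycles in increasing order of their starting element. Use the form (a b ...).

Start at A and follow images: A → C → F → B → A, giving the cycle (A C F B).
Continuing from each remaining unvisited element yields (A C F B)(D H G J)(E I).

(A C F B)(D H G J)(E I)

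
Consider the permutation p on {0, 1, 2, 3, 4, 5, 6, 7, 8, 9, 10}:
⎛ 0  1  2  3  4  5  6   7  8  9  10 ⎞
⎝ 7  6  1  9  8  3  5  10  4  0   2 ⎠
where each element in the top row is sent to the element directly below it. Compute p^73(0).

Tracing 0 → 7 → … returns to 0 after 9 steps, so 0 lies in a 9-cycle (0 7 10 2 1 6 5 3 9).
Powers repeat with period 9 on this cycle, and 73 mod 9 = 1, so p^73(0) = p^1(0).
Stepping 1 place around the cycle: 0 → 7.

7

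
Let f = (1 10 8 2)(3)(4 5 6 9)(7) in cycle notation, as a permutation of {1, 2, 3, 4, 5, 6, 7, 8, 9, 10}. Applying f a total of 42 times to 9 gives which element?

9 lies in the 4-cycle (4 5 6 9).
Since the cycle has length 4, f^42 acts on it the same as f^2 (42 mod 4 = 2).
Advancing 2 steps from 9: 9 → 4 → 5.

5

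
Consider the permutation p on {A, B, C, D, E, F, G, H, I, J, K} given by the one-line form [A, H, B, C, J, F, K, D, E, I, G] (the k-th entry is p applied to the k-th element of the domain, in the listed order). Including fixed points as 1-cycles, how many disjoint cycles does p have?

5

The cycle decomposition is (A)(B H D C)(E J I)(F)(G K), which has 5 cycles (counting 1-cycles).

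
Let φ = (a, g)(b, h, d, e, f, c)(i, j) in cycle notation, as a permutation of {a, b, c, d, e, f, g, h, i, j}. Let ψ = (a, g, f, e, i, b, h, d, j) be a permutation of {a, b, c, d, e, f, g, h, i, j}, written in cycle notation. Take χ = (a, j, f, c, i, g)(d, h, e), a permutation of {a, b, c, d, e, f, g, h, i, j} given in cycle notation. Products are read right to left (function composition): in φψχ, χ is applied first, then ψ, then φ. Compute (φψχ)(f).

b

(φψχ)(f) = φ(ψ(χ(f))). χ(f) = c, then ψ(c) = c, then φ(c) = b, so the result is b.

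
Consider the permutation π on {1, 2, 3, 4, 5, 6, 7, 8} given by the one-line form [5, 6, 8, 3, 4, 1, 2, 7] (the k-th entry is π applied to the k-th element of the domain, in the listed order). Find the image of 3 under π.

3 is element number 3 of the domain, and entry number 3 of the one-line form is 8, so π(3) = 8.

8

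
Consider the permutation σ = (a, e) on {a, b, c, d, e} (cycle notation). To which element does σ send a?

e

Within (a, e), a ↦ e.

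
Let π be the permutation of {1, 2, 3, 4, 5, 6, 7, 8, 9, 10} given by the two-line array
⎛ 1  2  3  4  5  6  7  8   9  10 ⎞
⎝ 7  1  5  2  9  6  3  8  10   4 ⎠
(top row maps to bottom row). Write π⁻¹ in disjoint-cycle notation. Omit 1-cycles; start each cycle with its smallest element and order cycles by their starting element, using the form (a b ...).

(1 2 4 10 9 5 3 7)

The cycle decomposition of π is (1 7 3 5 9 10 4 2).
Reversing each cycle (and rotating so the smallest element leads) gives π⁻¹ = (1 2 4 10 9 5 3 7).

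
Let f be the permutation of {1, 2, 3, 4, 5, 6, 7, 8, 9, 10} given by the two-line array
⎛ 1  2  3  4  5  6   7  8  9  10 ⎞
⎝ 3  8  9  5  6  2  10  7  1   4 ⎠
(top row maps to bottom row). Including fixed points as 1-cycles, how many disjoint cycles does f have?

The cycle decomposition is (1, 3, 9)(2, 8, 7, 10, 4, 5, 6), which has 2 cycles (counting 1-cycles).

2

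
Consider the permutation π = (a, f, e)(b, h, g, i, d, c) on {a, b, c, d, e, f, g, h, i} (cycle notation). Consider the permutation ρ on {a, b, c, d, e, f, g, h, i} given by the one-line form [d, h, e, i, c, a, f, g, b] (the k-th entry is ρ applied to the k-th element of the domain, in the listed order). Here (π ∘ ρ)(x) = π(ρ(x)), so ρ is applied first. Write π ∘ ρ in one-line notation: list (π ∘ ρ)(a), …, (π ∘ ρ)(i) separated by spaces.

c g a d b f e i h

(π ∘ ρ)(x) = π(ρ(x)). Computing each image: π(ρ(a)) = π(d) = c, π(ρ(b)) = π(h) = g, π(ρ(c)) = π(e) = a, π(ρ(d)) = π(i) = d, π(ρ(e)) = π(c) = b, π(ρ(f)) = π(a) = f, π(ρ(g)) = π(f) = e, π(ρ(h)) = π(g) = i, π(ρ(i)) = π(b) = h.
Hence π ∘ ρ = [c g a d b f e i h].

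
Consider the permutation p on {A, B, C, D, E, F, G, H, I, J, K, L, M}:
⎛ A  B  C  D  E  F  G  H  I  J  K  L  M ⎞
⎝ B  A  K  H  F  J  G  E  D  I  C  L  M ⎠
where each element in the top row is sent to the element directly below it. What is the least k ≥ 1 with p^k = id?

The disjoint-cycle form of p has cycle lengths 6, 2, 2, 1, 1, 1.
The order is lcm(6, 2, 2) = 6.

6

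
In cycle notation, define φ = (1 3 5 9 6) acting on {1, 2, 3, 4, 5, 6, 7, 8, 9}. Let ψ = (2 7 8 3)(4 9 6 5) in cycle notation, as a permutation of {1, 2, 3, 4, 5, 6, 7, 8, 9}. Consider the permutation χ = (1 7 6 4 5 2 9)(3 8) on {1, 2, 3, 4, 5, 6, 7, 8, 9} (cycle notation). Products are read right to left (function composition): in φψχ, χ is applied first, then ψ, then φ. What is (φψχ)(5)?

7

(φψχ)(5) = φ(ψ(χ(5))). χ(5) = 2, then ψ(2) = 7, then φ(7) = 7, so the result is 7.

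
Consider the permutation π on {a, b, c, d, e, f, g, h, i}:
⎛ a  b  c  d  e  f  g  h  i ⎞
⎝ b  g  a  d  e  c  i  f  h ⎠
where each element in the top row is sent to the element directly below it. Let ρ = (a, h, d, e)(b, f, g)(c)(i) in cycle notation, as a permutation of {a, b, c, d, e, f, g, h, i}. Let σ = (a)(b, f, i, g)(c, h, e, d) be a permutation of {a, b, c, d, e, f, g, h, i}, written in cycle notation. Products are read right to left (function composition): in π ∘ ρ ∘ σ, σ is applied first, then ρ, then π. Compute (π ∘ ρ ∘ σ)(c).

d

Apply the permutations in order: σ(c) = h, then ρ(h) = d, then π(d) = d. So (π ∘ ρ ∘ σ)(c) = d.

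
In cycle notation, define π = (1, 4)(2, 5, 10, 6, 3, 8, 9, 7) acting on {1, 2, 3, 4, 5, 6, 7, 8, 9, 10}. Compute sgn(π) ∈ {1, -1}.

1

The cycle lengths are 8, 2.
A cycle is odd iff its length is even; π has 2 even-length cycles, so sgn(π) = (−1)^2 and π is even.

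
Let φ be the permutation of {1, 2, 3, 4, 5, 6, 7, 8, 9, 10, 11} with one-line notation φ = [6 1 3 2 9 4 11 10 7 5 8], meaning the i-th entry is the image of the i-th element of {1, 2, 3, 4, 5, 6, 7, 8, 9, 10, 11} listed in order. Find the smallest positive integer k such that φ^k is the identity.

12

Decomposing into disjoint cycles gives cycle lengths 6, 4, 1.
The order of φ is the least common multiple of its cycle lengths: lcm(6, 4) = 12.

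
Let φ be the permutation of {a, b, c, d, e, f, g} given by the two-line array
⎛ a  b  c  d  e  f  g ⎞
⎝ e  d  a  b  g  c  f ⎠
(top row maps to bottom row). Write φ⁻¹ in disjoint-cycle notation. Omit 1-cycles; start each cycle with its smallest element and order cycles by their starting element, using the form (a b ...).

The cycle decomposition of φ is (a e g f c)(b d).
The inverse reverses every cycle; in canonical form, φ⁻¹ = (a c f g e)(b d).

(a c f g e)(b d)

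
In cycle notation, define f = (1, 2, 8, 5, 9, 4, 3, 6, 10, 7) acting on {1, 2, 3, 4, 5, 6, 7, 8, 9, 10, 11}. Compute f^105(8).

8 lies in the 10-cycle (1, 2, 8, 5, 9, 4, 3, 6, 10, 7).
Since the cycle has length 10, f^105 acts on it the same as f^5 (105 mod 10 = 5).
Advancing 5 steps from 8: 8 → 5 → 9 → 4 → 3 → 6.

6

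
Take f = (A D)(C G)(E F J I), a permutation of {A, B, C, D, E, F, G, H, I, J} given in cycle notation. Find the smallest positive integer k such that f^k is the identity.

4

The disjoint cycles have lengths 4, 2, 2, 1, 1.
The order is lcm(4, 2, 2) = 4.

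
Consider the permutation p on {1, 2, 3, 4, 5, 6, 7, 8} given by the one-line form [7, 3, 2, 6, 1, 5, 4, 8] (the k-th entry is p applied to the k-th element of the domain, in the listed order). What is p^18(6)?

Tracing 6 → 5 → … returns to 6 after 5 steps, so 6 lies in a 5-cycle (1, 7, 4, 6, 5).
Since the cycle has length 5, p^18 acts on it the same as p^3 (18 mod 5 = 3).
Advancing 3 steps from 6: 6 → 5 → 1 → 7.

7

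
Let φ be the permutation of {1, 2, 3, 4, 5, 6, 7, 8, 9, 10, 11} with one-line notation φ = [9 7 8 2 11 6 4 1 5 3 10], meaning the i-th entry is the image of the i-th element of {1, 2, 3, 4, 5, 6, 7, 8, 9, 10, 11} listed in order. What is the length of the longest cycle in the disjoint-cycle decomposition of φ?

7

Decomposing into disjoint cycles gives (1 9 5 11 10 3 8)(2 7 4); the longest has length 7.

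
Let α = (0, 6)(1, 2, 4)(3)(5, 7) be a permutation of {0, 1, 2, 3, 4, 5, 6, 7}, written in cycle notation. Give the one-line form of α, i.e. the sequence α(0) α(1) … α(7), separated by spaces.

Each element maps to the next entry in its cycle (wrapping to the front): 0→6, 1→2, 2→4, 3→3, 4→1, 5→7, 6→0, 7→5.
Listing these in domain order gives 6 2 4 3 1 7 0 5.

6 2 4 3 1 7 0 5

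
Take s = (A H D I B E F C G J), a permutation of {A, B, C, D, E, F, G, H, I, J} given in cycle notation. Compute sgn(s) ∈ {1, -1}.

The cycle lengths are 10.
A cycle is odd iff its length is even; s has 1 even-length cycle, so sgn(s) = (−1)^1 and s is odd.

-1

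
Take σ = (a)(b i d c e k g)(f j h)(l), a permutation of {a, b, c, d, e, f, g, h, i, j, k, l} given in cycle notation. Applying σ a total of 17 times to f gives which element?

h

f lies in the 3-cycle (f j h).
Since the cycle has length 3, σ^17 acts on it the same as σ^2 (17 mod 3 = 2).
Advancing 2 steps from f: f → j → h.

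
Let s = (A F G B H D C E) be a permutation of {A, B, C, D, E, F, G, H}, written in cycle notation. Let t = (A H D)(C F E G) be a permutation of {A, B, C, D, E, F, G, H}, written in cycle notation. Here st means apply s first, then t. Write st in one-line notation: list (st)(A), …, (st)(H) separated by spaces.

E D G F H C B A

Chase each element through s then t: A → F → E; B → H → D; C → E → G; D → C → F; E → A → H; F → G → C; G → B → B; H → D → A.
Collecting the images, st = [E D G F H C B A].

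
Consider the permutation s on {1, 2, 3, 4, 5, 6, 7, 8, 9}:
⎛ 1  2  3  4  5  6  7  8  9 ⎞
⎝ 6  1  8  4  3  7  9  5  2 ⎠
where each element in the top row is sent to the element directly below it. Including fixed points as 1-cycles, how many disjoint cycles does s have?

3

The cycle decomposition is (1 6 7 9 2)(3 8 5)(4), which has 3 cycles (counting 1-cycles).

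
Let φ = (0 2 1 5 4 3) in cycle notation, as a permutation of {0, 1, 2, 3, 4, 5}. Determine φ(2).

Within (0 2 1 5 4 3), 2 ↦ 1.

1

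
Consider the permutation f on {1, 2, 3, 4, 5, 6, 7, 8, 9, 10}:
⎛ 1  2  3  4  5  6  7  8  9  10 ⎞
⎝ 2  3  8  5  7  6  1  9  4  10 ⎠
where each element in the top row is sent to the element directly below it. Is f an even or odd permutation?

In disjoint-cycle form the cycle lengths are 8, 1, 1.
A cycle of length ℓ contributes ℓ−1 transpositions, so f is a product of 7 transpositions — odd.

odd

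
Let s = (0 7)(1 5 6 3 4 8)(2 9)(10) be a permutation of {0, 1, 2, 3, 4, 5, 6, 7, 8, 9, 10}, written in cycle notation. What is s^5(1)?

8

1 lies in the 6-cycle (1 5 6 3 4 8).
Stepping 5 places around the cycle: 1 → 5 → 6 → 3 → 4 → 8.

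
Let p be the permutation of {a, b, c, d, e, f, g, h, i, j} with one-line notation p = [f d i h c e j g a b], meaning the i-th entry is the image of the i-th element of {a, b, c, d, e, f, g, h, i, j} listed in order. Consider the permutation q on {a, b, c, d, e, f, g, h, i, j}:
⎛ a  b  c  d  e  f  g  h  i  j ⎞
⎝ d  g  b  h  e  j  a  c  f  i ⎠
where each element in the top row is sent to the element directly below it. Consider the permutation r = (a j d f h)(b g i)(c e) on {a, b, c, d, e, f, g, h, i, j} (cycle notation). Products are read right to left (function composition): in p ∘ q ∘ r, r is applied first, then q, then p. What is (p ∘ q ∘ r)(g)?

e

(p ∘ q ∘ r)(g) = p(q(r(g))). r(g) = i, then q(i) = f, then p(f) = e, so the result is e.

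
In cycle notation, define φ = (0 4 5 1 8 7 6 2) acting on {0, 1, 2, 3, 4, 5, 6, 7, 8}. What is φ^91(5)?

7

5 lies in the 8-cycle (0 4 5 1 8 7 6 2).
On an 8-cycle, φ^8 is the identity, so φ^91 = φ^3 there (91 ≡ 3 mod 8).
Stepping 3 places around the cycle: 5 → 1 → 8 → 7.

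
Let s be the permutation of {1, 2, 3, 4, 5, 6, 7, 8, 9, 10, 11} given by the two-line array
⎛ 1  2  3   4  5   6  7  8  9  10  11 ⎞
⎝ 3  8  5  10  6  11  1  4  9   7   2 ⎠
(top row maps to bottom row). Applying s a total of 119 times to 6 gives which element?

Tracing 6 → 11 → … returns to 6 after 10 steps, so 6 lies in a 10-cycle (1 3 5 6 11 2 8 4 10 7).
Since the cycle has length 10, s^119 acts on it the same as s^9 (119 mod 10 = 9).
Advancing 9 steps from 6: 6 → 11 → 2 → 8 → 4 → 10 → 7 → 1 → 3 → 5.

5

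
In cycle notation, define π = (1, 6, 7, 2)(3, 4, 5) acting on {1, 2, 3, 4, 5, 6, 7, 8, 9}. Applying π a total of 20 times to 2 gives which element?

2 lies in the 4-cycle (1, 6, 7, 2).
On a 4-cycle, π^4 is the identity, so π^20 = π^0 there (20 ≡ 0 mod 4).
So π^20(2) = 2.

2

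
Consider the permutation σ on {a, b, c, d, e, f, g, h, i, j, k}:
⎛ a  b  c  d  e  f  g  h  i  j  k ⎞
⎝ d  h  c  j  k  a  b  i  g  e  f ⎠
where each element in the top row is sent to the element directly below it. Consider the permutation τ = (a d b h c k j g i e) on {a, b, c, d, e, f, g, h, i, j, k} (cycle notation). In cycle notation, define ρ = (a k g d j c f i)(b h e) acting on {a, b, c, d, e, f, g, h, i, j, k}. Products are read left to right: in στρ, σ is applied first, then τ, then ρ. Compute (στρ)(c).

g

Apply the permutations in order: σ(c) = c, then τ(c) = k, then ρ(k) = g. So (στρ)(c) = g.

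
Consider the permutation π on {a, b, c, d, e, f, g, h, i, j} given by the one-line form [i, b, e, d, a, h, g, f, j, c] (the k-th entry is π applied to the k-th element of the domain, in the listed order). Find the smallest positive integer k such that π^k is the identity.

10

Writing π as disjoint cycles, the cycle lengths are 5, 2, 1, 1, 1.
Since disjoint cycles commute, ord(π) = lcm(5, 2) = 10.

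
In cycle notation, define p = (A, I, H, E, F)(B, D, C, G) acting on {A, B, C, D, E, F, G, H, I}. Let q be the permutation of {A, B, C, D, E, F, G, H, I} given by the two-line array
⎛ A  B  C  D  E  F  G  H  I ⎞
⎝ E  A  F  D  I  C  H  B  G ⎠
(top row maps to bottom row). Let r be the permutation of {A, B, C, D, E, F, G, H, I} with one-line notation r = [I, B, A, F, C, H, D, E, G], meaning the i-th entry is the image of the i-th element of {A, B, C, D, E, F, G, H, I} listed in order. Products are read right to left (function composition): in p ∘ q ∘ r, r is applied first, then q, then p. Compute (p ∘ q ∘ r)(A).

(p ∘ q ∘ r)(A) = p(q(r(A))). r(A) = I, then q(I) = G, then p(G) = B, so the result is B.

B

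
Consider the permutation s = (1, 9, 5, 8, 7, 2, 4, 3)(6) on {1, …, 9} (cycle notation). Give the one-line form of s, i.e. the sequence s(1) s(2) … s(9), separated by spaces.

Reading each image from the cycles: 1↦9, 2↦4, 3↦1, 4↦3, 5↦8, 6↦6, 7↦2, 8↦7, 9↦5.
Listing these in domain order gives 9 4 1 3 8 6 2 7 5.

9 4 1 3 8 6 2 7 5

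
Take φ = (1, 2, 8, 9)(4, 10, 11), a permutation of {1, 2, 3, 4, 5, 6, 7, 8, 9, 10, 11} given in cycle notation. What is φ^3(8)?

2

8 lies in the 4-cycle (1, 2, 8, 9).
Stepping 3 places around the cycle: 8 → 9 → 1 → 2.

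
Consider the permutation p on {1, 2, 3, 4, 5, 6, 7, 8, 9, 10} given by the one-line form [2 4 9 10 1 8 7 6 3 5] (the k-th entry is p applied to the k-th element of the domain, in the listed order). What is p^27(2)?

Tracing 2 → 4 → … returns to 2 after 5 steps, so 2 lies in a 5-cycle (1, 2, 4, 10, 5).
Since the cycle has length 5, p^27 acts on it the same as p^2 (27 mod 5 = 2).
Advancing 2 steps from 2: 2 → 4 → 10.

10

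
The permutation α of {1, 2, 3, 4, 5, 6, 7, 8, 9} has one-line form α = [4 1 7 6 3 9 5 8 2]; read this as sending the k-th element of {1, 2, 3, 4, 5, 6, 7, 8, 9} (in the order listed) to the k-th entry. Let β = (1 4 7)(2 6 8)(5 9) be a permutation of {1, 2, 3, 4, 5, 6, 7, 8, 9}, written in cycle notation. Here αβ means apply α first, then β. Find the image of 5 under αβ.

(αβ)(5) = β(α(5)). α(5) = 3, then β(3) = 3. So (αβ)(5) = 3.

3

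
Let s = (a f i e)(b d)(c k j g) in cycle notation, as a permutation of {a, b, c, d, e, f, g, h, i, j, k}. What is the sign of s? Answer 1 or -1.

The cycle lengths are 4, 4, 2, 1.
A cycle of length ℓ contributes ℓ−1 transpositions, so s is a product of 3 + 3 + 1 = 7 transpositions — odd.

-1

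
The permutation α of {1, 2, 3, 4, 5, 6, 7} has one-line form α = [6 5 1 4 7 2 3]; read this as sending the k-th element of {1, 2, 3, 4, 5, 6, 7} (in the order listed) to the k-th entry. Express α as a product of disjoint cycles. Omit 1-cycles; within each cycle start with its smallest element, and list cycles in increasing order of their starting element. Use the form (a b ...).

Start at 1 and follow images: 1 → 6 → 2 → 5 → 7 → 3 → 1, giving the cycle (1 6 2 5 7 3).
Repeating from the next unused element and collecting all non-trivial cycles gives (1 6 2 5 7 3).

(1 6 2 5 7 3)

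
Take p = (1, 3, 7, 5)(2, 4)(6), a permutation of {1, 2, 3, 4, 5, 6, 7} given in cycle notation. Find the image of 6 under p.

6

The 1-cycle (6) fixes 6, so p(6) = 6.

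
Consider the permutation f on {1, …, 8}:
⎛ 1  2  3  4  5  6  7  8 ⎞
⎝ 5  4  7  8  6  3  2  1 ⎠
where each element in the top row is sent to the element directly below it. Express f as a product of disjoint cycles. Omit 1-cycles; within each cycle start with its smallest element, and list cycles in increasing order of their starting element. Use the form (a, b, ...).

From 1: 1 → 5 → 6 → 3 → 7 → 2 → 4 → 8 → 1, closing the cycle (1, 5, 6, 3, 7, 2, 4, 8).
Repeating from the next unused element and collecting all non-trivial cycles gives (1, 5, 6, 3, 7, 2, 4, 8).

(1, 5, 6, 3, 7, 2, 4, 8)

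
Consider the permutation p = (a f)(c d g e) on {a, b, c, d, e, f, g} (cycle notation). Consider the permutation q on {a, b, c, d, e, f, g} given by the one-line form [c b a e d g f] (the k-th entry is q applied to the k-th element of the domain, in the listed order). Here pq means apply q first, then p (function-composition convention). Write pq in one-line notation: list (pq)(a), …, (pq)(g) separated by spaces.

d b f c g e a

Chase each element through q then p: a → c → d; b → b → b; c → a → f; d → e → c; e → d → g; f → g → e; g → f → a.
Collecting the images, pq = [d b f c g e a].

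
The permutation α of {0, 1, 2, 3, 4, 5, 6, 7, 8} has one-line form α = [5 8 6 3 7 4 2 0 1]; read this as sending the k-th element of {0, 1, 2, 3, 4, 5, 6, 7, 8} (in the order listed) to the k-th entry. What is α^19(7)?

4

Tracing 7 → 0 → … returns to 7 after 4 steps, so 7 lies in a 4-cycle (0 5 4 7).
On a 4-cycle, α^4 is the identity, so α^19 = α^3 there (19 ≡ 3 mod 4).
Stepping 3 places around the cycle: 7 → 0 → 5 → 4.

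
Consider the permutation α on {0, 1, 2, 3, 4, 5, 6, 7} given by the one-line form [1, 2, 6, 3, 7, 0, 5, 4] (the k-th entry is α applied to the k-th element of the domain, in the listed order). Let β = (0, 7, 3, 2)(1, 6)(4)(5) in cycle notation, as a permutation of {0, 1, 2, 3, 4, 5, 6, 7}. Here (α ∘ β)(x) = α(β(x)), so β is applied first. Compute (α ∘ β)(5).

0

First apply β: β(5) = 5, then α(5) = 0. Thus (α ∘ β)(5) = 0.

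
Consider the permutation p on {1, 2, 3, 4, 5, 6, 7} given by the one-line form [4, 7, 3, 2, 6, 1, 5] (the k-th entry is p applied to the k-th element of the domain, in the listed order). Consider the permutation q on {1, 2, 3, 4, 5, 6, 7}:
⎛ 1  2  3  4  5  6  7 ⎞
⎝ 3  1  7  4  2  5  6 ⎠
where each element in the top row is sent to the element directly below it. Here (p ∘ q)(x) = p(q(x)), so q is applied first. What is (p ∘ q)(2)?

4

First apply q: q(2) = 1, then p(1) = 4. Thus (p ∘ q)(2) = 4.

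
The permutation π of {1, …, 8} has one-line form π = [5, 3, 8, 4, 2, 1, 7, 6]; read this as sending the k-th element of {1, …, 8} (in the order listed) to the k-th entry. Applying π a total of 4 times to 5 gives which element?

6

Tracing 5 → 2 → … returns to 5 after 6 steps, so 5 lies in a 6-cycle (1 5 2 3 8 6).
Advancing 4 steps from 5: 5 → 2 → 3 → 8 → 6.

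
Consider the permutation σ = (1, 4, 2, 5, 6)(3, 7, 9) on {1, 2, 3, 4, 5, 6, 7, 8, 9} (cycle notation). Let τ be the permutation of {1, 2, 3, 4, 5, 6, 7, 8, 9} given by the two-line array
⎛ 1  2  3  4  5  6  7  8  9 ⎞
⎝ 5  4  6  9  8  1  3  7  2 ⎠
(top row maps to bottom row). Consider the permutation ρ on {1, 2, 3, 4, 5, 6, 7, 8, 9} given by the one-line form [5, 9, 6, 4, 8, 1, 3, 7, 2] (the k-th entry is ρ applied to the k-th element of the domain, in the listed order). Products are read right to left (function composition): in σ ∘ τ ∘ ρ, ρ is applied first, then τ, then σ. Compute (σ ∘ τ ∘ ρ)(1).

Chase 1: ρ(1) = 5; τ(5) = 8; σ(8) = 8. Hence (σ ∘ τ ∘ ρ)(1) = 8.

8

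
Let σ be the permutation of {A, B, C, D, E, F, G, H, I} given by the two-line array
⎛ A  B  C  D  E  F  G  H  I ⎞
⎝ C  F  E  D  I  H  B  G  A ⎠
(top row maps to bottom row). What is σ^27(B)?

G

Tracing B → F → … returns to B after 4 steps, so B lies in a 4-cycle (B, F, H, G).
Since the cycle has length 4, σ^27 acts on it the same as σ^3 (27 mod 4 = 3).
Stepping 3 places around the cycle: B → F → H → G.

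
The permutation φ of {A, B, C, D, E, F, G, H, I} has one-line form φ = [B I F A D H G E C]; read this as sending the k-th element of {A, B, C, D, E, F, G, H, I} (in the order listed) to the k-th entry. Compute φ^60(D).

Tracing D → A → … returns to D after 8 steps, so D lies in an 8-cycle (A B I C F H E D).
Powers repeat with period 8 on this cycle, and 60 mod 8 = 4, so φ^60(D) = φ^4(D).
Advancing 4 steps from D: D → A → B → I → C.

C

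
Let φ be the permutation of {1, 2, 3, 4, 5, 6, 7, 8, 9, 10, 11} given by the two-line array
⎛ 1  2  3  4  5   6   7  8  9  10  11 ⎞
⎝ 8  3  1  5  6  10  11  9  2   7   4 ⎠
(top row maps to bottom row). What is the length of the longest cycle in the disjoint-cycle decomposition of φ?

Decomposing into disjoint cycles gives (1, 8, 9, 2, 3)(4, 5, 6, 10, 7, 11); the longest has length 6.

6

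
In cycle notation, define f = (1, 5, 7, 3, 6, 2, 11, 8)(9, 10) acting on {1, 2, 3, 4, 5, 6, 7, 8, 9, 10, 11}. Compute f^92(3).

8

3 lies in the 8-cycle (1, 5, 7, 3, 6, 2, 11, 8).
Powers repeat with period 8 on this cycle, and 92 mod 8 = 4, so f^92(3) = f^4(3).
Advancing 4 steps from 3: 3 → 6 → 2 → 11 → 8.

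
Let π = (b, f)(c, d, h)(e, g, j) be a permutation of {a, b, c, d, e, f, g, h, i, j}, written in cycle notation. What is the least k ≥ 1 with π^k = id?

The disjoint cycles have lengths 3, 3, 2, 1, 1.
The order is lcm(3, 3, 2) = 6.

6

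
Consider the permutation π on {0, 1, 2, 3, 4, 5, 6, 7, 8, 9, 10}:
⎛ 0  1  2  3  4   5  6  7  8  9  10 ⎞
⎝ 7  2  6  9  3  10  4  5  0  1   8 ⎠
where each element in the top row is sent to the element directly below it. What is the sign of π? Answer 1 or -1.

-1

In disjoint-cycle form the cycle lengths are 6, 5.
A cycle is odd iff its length is even; π has 1 even-length cycle, so sgn(π) = (−1)^1 and π is odd.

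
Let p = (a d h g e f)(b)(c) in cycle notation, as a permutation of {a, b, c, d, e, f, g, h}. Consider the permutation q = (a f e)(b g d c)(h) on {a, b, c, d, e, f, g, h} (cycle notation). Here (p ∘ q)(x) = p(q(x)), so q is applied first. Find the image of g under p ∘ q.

First apply q: q(g) = d, then p(d) = h. Thus (p ∘ q)(g) = h.

h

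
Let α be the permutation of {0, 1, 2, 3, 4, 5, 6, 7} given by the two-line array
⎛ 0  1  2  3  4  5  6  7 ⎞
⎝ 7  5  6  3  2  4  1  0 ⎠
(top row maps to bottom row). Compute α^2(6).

5

Tracing 6 → 1 → … returns to 6 after 5 steps, so 6 lies in a 5-cycle (1, 5, 4, 2, 6).
Advancing 2 steps from 6: 6 → 1 → 5.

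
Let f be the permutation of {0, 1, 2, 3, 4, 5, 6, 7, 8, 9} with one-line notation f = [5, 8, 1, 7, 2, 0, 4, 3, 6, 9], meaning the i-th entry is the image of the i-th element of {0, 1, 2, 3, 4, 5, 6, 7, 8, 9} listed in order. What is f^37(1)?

Tracing 1 → 8 → … returns to 1 after 5 steps, so 1 lies in a 5-cycle (1, 8, 6, 4, 2).
Powers repeat with period 5 on this cycle, and 37 mod 5 = 2, so f^37(1) = f^2(1).
Stepping 2 places around the cycle: 1 → 8 → 6.

6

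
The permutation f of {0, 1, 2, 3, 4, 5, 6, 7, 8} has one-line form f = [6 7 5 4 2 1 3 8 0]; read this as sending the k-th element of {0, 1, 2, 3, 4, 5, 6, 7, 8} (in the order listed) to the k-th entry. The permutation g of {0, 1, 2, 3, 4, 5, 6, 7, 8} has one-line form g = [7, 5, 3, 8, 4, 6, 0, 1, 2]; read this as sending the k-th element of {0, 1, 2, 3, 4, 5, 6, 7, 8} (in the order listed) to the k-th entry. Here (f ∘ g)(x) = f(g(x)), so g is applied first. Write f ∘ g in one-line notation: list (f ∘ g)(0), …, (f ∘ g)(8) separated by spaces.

(f ∘ g)(x) = f(g(x)). Computing each image: f(g(0)) = f(7) = 8, f(g(1)) = f(5) = 1, f(g(2)) = f(3) = 4, f(g(3)) = f(8) = 0, f(g(4)) = f(4) = 2, f(g(5)) = f(6) = 3, f(g(6)) = f(0) = 6, f(g(7)) = f(1) = 7, f(g(8)) = f(2) = 5.
Hence f ∘ g = [8 1 4 0 2 3 6 7 5].

8 1 4 0 2 3 6 7 5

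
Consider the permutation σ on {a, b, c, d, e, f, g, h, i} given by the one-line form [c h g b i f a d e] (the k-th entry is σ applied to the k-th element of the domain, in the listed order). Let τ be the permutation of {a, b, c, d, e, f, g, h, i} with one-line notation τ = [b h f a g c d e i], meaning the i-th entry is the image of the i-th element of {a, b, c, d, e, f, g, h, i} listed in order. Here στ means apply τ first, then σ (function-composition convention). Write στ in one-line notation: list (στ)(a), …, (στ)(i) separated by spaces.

h d f c a g b i e

Chase each element through τ then σ: a → b → h; b → h → d; c → f → f; d → a → c; e → g → a; f → c → g; g → d → b; h → e → i; i → i → e.
So στ in one-line form is h d f c a g b i e.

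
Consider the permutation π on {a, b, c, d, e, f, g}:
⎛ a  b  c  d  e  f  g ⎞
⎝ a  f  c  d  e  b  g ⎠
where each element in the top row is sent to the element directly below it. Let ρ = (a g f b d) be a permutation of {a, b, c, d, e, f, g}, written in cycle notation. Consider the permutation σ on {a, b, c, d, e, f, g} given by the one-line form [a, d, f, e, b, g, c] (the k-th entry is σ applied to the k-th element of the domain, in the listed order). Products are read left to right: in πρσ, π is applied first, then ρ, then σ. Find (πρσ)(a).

Chase a: π(a) = a; ρ(a) = g; σ(g) = c. Hence (πρσ)(a) = c.

c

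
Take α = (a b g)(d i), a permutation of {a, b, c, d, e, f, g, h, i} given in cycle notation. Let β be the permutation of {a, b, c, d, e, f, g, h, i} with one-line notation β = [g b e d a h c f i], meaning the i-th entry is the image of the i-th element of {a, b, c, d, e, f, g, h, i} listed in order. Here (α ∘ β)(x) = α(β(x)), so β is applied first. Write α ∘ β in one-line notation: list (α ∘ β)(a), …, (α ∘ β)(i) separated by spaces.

For each element, apply β then α: a → g → a; b → b → g; c → e → e; d → d → i; e → a → b; f → h → h; g → c → c; h → f → f; i → i → d.
Collecting the images, α ∘ β = [a g e i b h c f d].

a g e i b h c f d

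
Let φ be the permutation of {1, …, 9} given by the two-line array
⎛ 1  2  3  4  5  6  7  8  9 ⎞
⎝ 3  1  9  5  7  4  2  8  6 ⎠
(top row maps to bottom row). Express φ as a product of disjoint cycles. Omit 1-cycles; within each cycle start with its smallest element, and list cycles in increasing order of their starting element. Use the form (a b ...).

(1 3 9 6 4 5 7 2)

Start at 1 and follow images: 1 → 3 → 9 → 6 → 4 → 5 → 7 → 2 → 1, giving the cycle (1 3 9 6 4 5 7 2).
Continuing from each remaining unvisited element yields (1 3 9 6 4 5 7 2).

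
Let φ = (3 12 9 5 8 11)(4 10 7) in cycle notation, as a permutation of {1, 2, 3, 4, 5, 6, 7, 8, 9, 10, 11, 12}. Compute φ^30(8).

8 lies in the 6-cycle (3 12 9 5 8 11).
Since the cycle has length 6, φ^30 acts on it the same as φ^0 (30 mod 6 = 0).
So φ^30(8) = 8.

8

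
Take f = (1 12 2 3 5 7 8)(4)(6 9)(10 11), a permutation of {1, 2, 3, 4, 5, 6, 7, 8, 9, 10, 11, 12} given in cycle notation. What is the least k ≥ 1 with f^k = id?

14

The cycle type of f is (7, 2, 2, 1).
The order of f is the least common multiple of its cycle lengths: lcm(7, 2, 2) = 14.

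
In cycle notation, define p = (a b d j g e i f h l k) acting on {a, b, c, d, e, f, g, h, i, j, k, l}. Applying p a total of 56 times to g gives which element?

g lies in the 11-cycle (a b d j g e i f h l k).
On an 11-cycle, p^11 is the identity, so p^56 = p^1 there (56 ≡ 1 mod 11).
Advancing 1 step from g: g → e.

e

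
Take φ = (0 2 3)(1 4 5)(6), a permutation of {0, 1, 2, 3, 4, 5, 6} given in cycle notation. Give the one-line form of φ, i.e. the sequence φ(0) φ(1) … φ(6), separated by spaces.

Each element maps to the next entry in its cycle (wrapping to the front): 0↦2, 1↦4, 2↦3, 3↦0, 4↦5, 5↦1, 6↦6.
So the one-line form is 2 4 3 0 5 1 6.

2 4 3 0 5 1 6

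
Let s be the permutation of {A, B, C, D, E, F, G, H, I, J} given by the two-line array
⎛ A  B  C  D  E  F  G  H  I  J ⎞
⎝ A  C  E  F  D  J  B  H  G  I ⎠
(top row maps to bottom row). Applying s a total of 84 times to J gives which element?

C

Tracing J → I → … returns to J after 8 steps, so J lies in an 8-cycle (B C E D F J I G).
Since the cycle has length 8, s^84 acts on it the same as s^4 (84 mod 8 = 4).
Stepping 4 places around the cycle: J → I → G → B → C.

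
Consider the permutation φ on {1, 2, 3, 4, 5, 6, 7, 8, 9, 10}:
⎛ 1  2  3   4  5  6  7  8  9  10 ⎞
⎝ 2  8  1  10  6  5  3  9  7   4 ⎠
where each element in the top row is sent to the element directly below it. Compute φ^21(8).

Tracing 8 → 9 → … returns to 8 after 6 steps, so 8 lies in a 6-cycle (1 2 8 9 7 3).
On a 6-cycle, φ^6 is the identity, so φ^21 = φ^3 there (21 ≡ 3 mod 6).
Advancing 3 steps from 8: 8 → 9 → 7 → 3.

3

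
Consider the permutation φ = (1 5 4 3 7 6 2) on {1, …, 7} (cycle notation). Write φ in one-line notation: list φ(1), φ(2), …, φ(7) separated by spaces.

Reading each image from the cycles: 1↦5, 2↦1, 3↦7, 4↦3, 5↦4, 6↦2, 7↦6.
So the one-line form is 5 1 7 3 4 2 6.

5 1 7 3 4 2 6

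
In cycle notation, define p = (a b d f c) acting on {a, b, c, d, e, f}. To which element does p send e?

e

e does not appear in any cycle of p, so it is a fixed point: p(e) = e.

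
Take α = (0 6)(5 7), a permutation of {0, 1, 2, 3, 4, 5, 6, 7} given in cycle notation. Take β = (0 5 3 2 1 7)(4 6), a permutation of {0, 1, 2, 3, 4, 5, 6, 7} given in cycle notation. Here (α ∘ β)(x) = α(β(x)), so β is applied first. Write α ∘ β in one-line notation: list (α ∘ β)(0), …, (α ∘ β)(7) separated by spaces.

For each element, apply β then α: 0 → 5 → 7; 1 → 7 → 5; 2 → 1 → 1; 3 → 2 → 2; 4 → 6 → 0; 5 → 3 → 3; 6 → 4 → 4; 7 → 0 → 6.
Collecting the images, α ∘ β = [7 5 1 2 0 3 4 6].

7 5 1 2 0 3 4 6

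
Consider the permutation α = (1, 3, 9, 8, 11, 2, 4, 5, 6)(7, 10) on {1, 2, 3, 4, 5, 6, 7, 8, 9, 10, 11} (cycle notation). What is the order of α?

The disjoint cycles have lengths 9, 2.
The order is lcm(9, 2) = 18.

18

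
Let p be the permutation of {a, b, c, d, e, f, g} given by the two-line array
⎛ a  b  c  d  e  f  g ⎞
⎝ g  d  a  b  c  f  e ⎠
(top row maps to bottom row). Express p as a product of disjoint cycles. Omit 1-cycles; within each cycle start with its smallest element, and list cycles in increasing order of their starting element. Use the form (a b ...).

(a g e c)(b d)

Iterating p from a gives a → g → e → c → a; that is the 4-cycle (a g e c).
Repeating from the next unused element and collecting all non-trivial cycles gives (a g e c)(b d).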